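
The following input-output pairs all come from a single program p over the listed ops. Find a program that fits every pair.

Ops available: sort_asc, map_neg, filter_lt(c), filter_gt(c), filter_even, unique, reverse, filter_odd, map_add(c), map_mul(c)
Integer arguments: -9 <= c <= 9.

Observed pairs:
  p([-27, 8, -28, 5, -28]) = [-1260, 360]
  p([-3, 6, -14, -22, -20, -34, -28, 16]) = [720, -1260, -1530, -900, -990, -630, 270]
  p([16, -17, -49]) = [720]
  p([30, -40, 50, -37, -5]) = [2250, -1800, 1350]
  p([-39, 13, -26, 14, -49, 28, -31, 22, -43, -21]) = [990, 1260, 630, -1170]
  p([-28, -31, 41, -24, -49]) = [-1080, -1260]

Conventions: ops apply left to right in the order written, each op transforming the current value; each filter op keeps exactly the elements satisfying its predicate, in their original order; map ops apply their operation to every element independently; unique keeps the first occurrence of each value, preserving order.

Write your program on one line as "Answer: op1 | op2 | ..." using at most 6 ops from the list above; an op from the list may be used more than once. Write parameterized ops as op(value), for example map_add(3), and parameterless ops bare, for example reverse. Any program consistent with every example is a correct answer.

unique | reverse | map_mul(-5) | map_mul(-9) | filter_even

Check, running the answer program on each example:
  [-27, 8, -28, 5, -28] -> [-27, 8, -28, 5] -> [5, -28, 8, -27] -> [-25, 140, -40, 135] -> [225, -1260, 360, -1215] -> [-1260, 360]
  [-3, 6, -14, -22, -20, -34, -28, 16] -> [-3, 6, -14, -22, -20, -34, -28, 16] -> [16, -28, -34, -20, -22, -14, 6, -3] -> [-80, 140, 170, 100, 110, 70, -30, 15] -> [720, -1260, -1530, -900, -990, -630, 270, -135] -> [720, -1260, -1530, -900, -990, -630, 270]
  [16, -17, -49] -> [16, -17, -49] -> [-49, -17, 16] -> [245, 85, -80] -> [-2205, -765, 720] -> [720]
  [30, -40, 50, -37, -5] -> [30, -40, 50, -37, -5] -> [-5, -37, 50, -40, 30] -> [25, 185, -250, 200, -150] -> [-225, -1665, 2250, -1800, 1350] -> [2250, -1800, 1350]
  [-39, 13, -26, 14, -49, 28, -31, 22, -43, -21] -> [-39, 13, -26, 14, -49, 28, -31, 22, -43, -21] -> [-21, -43, 22, -31, 28, -49, 14, -26, 13, -39] -> [105, 215, -110, 155, -140, 245, -70, 130, -65, 195] -> [-945, -1935, 990, -1395, 1260, -2205, 630, -1170, 585, -1755] -> [990, 1260, 630, -1170]
  [-28, -31, 41, -24, -49] -> [-28, -31, 41, -24, -49] -> [-49, -24, 41, -31, -28] -> [245, 120, -205, 155, 140] -> [-2205, -1080, 1845, -1395, -1260] -> [-1080, -1260]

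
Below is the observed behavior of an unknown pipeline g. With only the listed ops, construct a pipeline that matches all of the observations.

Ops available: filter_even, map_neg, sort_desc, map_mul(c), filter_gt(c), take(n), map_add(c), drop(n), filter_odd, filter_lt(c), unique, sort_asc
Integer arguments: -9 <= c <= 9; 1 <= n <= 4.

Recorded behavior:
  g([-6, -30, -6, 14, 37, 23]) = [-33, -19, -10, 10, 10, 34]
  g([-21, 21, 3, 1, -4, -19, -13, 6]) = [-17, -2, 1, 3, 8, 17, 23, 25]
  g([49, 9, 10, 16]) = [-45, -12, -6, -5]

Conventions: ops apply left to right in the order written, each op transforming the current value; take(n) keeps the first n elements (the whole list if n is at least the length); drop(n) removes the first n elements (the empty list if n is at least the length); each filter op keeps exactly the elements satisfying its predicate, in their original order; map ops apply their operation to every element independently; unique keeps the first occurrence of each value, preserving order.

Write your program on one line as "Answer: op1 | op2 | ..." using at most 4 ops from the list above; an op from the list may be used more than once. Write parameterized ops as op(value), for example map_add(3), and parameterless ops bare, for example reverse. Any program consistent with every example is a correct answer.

sort_asc | map_neg | map_add(4) | sort_asc

Check, running the answer program on each example:
  [-6, -30, -6, 14, 37, 23] -> [-30, -6, -6, 14, 23, 37] -> [30, 6, 6, -14, -23, -37] -> [34, 10, 10, -10, -19, -33] -> [-33, -19, -10, 10, 10, 34]
  [-21, 21, 3, 1, -4, -19, -13, 6] -> [-21, -19, -13, -4, 1, 3, 6, 21] -> [21, 19, 13, 4, -1, -3, -6, -21] -> [25, 23, 17, 8, 3, 1, -2, -17] -> [-17, -2, 1, 3, 8, 17, 23, 25]
  [49, 9, 10, 16] -> [9, 10, 16, 49] -> [-9, -10, -16, -49] -> [-5, -6, -12, -45] -> [-45, -12, -6, -5]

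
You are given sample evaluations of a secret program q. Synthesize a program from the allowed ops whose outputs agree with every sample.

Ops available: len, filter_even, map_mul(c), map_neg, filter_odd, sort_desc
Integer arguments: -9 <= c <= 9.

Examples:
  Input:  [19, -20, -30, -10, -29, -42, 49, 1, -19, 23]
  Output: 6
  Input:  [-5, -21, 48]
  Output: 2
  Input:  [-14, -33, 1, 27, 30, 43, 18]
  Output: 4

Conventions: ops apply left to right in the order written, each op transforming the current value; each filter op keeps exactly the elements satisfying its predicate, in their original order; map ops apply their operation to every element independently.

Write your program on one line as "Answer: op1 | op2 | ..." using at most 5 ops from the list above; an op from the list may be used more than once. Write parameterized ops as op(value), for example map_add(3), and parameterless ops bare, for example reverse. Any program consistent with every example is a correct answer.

sort_desc | filter_odd | map_mul(-7) | len

Check, running the answer program on each example:
  [19, -20, -30, -10, -29, -42, 49, 1, -19, 23] -> [49, 23, 19, 1, -10, -19, -20, -29, -30, -42] -> [49, 23, 19, 1, -19, -29] -> [-343, -161, -133, -7, 133, 203] -> 6
  [-5, -21, 48] -> [48, -5, -21] -> [-5, -21] -> [35, 147] -> 2
  [-14, -33, 1, 27, 30, 43, 18] -> [43, 30, 27, 18, 1, -14, -33] -> [43, 27, 1, -33] -> [-301, -189, -7, 231] -> 4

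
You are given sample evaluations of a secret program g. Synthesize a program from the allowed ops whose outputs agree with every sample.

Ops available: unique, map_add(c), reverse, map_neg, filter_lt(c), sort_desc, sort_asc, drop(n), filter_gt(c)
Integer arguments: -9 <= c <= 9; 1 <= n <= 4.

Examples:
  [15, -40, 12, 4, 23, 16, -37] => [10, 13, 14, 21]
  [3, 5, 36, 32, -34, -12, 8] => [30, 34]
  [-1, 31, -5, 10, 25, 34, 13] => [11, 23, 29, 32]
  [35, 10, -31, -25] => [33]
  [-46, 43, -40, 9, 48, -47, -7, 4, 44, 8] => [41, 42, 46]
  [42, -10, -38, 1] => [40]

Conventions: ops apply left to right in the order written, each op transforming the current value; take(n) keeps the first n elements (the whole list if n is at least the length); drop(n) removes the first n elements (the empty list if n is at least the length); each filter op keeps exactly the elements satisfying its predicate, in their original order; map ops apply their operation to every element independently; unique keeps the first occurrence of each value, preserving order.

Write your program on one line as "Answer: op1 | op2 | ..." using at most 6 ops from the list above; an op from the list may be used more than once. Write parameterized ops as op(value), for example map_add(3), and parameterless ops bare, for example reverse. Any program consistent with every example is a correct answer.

sort_desc | filter_gt(-8) | sort_asc | map_add(-2) | filter_gt(8)

Check, running the answer program on each example:
  [15, -40, 12, 4, 23, 16, -37] -> [23, 16, 15, 12, 4, -37, -40] -> [23, 16, 15, 12, 4] -> [4, 12, 15, 16, 23] -> [2, 10, 13, 14, 21] -> [10, 13, 14, 21]
  [3, 5, 36, 32, -34, -12, 8] -> [36, 32, 8, 5, 3, -12, -34] -> [36, 32, 8, 5, 3] -> [3, 5, 8, 32, 36] -> [1, 3, 6, 30, 34] -> [30, 34]
  [-1, 31, -5, 10, 25, 34, 13] -> [34, 31, 25, 13, 10, -1, -5] -> [34, 31, 25, 13, 10, -1, -5] -> [-5, -1, 10, 13, 25, 31, 34] -> [-7, -3, 8, 11, 23, 29, 32] -> [11, 23, 29, 32]
  [35, 10, -31, -25] -> [35, 10, -25, -31] -> [35, 10] -> [10, 35] -> [8, 33] -> [33]
  [-46, 43, -40, 9, 48, -47, -7, 4, 44, 8] -> [48, 44, 43, 9, 8, 4, -7, -40, -46, -47] -> [48, 44, 43, 9, 8, 4, -7] -> [-7, 4, 8, 9, 43, 44, 48] -> [-9, 2, 6, 7, 41, 42, 46] -> [41, 42, 46]
  [42, -10, -38, 1] -> [42, 1, -10, -38] -> [42, 1] -> [1, 42] -> [-1, 40] -> [40]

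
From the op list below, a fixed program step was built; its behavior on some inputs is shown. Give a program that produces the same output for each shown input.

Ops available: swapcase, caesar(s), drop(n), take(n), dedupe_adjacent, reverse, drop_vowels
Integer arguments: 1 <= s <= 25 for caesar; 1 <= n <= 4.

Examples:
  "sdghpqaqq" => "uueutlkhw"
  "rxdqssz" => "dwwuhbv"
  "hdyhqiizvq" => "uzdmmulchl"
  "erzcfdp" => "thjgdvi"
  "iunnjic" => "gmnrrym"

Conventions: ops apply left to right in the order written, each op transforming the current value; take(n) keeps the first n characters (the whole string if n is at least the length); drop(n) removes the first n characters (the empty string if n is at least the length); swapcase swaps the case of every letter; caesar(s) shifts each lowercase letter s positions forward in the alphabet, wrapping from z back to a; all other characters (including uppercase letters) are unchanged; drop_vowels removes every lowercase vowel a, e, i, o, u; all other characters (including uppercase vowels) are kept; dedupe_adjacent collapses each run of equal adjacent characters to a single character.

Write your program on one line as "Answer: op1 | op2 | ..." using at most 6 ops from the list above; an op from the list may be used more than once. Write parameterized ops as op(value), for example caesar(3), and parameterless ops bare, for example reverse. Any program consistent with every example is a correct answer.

caesar(11) | caesar(11) | reverse | caesar(18) | caesar(24) | caesar(18)

Check, running the answer program on each example:
  "sdghpqaqq" -> "dorsablbb" -> "ozcdlmwmm" -> "mmwmldczo" -> "eeoedvurg" -> "ccmcbtspe" -> "uueutlkhw"
  "rxdqssz" -> "ciobddk" -> "ntzmoov" -> "voomztn" -> "nggerlf" -> "leecpjd" -> "dwwuhbv"
  "hdyhqiizvq" -> "sojsbttkgb" -> "dzudmeevrm" -> "mrveemduzd" -> "ejnwwevmrv" -> "chluuctkpt" -> "uzdmmulchl"
  "erzcfdp" -> "pcknqoa" -> "anvybzl" -> "lzbyvna" -> "drtqnfs" -> "bproldq" -> "thjgdvi"
  "iunnjic" -> "tfyyutn" -> "eqjjfey" -> "yefjjqe" -> "qwxbbiw" -> "ouvzzgu" -> "gmnrrym"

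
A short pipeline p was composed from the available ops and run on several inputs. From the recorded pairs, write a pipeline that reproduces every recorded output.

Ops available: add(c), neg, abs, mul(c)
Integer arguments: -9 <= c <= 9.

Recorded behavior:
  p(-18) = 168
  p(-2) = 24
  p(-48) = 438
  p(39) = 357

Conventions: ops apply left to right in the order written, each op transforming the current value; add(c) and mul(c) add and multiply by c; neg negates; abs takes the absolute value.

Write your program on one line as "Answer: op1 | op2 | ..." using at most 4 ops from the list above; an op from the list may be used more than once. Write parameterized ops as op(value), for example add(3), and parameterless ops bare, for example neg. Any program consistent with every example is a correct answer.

mul(-3) | mul(3) | abs | add(6)

Check, running the answer program on each example:
  -18 -> 54 -> 162 -> 162 -> 168
  -2 -> 6 -> 18 -> 18 -> 24
  -48 -> 144 -> 432 -> 432 -> 438
  39 -> -117 -> -351 -> 351 -> 357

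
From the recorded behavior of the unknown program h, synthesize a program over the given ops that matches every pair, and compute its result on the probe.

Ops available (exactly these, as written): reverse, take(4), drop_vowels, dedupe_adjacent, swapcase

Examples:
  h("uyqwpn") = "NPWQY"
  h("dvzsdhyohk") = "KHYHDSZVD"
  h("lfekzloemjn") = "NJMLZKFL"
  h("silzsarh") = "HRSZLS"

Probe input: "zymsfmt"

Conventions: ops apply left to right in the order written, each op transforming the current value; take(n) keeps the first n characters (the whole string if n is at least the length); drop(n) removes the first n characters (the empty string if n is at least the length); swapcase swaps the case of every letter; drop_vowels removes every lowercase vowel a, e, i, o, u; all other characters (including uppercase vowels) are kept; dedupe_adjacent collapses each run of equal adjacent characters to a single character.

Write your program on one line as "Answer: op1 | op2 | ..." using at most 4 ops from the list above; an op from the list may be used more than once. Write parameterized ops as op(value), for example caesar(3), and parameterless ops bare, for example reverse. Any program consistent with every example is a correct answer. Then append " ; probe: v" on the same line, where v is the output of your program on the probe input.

drop_vowels | reverse | swapcase ; probe: "TMFSMYZ"

Check, running the answer program on each example:
  "uyqwpn" -> "yqwpn" -> "npwqy" -> "NPWQY"
  "dvzsdhyohk" -> "dvzsdhyhk" -> "khyhdszvd" -> "KHYHDSZVD"
  "lfekzloemjn" -> "lfkzlmjn" -> "njmlzkfl" -> "NJMLZKFL"
  "silzsarh" -> "slzsrh" -> "hrszls" -> "HRSZLS"
  probe: "zymsfmt" -> "zymsfmt" -> "tmfsmyz" -> "TMFSMYZ"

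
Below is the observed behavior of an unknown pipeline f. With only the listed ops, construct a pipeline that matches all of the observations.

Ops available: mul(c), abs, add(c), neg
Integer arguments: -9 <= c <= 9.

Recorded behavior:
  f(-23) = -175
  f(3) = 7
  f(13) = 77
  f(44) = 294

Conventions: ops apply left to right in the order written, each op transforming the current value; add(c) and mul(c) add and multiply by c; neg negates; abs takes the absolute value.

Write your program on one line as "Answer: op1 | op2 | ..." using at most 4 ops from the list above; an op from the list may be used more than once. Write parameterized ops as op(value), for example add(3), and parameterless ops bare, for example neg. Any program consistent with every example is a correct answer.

mul(-7) | add(9) | add(5) | neg

Check, running the answer program on each example:
  -23 -> 161 -> 170 -> 175 -> -175
  3 -> -21 -> -12 -> -7 -> 7
  13 -> -91 -> -82 -> -77 -> 77
  44 -> -308 -> -299 -> -294 -> 294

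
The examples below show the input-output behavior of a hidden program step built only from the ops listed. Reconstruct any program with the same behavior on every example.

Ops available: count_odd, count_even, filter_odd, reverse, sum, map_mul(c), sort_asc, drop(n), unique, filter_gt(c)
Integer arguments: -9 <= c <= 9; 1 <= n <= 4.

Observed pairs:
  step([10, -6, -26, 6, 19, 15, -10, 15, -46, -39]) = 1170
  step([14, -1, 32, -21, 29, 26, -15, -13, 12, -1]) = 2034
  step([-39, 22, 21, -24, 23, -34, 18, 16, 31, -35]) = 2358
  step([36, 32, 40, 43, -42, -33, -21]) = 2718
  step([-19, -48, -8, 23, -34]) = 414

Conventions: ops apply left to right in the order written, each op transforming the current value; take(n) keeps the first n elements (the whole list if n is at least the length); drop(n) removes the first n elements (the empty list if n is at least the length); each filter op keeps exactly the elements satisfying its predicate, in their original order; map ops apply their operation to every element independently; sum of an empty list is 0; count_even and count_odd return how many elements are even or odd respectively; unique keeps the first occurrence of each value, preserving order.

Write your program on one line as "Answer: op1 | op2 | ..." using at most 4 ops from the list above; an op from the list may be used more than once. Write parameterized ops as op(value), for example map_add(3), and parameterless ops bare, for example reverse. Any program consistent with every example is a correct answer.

map_mul(-2) | map_mul(-9) | filter_gt(2) | sum

Check, running the answer program on each example:
  [10, -6, -26, 6, 19, 15, -10, 15, -46, -39] -> [-20, 12, 52, -12, -38, -30, 20, -30, 92, 78] -> [180, -108, -468, 108, 342, 270, -180, 270, -828, -702] -> [180, 108, 342, 270, 270] -> 1170
  [14, -1, 32, -21, 29, 26, -15, -13, 12, -1] -> [-28, 2, -64, 42, -58, -52, 30, 26, -24, 2] -> [252, -18, 576, -378, 522, 468, -270, -234, 216, -18] -> [252, 576, 522, 468, 216] -> 2034
  [-39, 22, 21, -24, 23, -34, 18, 16, 31, -35] -> [78, -44, -42, 48, -46, 68, -36, -32, -62, 70] -> [-702, 396, 378, -432, 414, -612, 324, 288, 558, -630] -> [396, 378, 414, 324, 288, 558] -> 2358
  [36, 32, 40, 43, -42, -33, -21] -> [-72, -64, -80, -86, 84, 66, 42] -> [648, 576, 720, 774, -756, -594, -378] -> [648, 576, 720, 774] -> 2718
  [-19, -48, -8, 23, -34] -> [38, 96, 16, -46, 68] -> [-342, -864, -144, 414, -612] -> [414] -> 414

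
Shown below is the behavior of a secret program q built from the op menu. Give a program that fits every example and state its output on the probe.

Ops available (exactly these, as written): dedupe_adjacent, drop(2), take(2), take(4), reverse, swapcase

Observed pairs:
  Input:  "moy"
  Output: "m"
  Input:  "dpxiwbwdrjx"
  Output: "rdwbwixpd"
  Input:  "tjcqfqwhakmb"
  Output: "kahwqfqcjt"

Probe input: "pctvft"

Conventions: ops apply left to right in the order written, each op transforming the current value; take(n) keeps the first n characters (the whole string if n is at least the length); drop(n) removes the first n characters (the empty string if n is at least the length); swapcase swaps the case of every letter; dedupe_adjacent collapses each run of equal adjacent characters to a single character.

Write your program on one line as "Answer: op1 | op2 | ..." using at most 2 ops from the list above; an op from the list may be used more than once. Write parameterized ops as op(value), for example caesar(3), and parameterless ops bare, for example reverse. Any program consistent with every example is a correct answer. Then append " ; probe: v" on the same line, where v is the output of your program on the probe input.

reverse | drop(2) ; probe: "vtcp"

Check, running the answer program on each example:
  "moy" -> "yom" -> "m"
  "dpxiwbwdrjx" -> "xjrdwbwixpd" -> "rdwbwixpd"
  "tjcqfqwhakmb" -> "bmkahwqfqcjt" -> "kahwqfqcjt"
  probe: "pctvft" -> "tfvtcp" -> "vtcp"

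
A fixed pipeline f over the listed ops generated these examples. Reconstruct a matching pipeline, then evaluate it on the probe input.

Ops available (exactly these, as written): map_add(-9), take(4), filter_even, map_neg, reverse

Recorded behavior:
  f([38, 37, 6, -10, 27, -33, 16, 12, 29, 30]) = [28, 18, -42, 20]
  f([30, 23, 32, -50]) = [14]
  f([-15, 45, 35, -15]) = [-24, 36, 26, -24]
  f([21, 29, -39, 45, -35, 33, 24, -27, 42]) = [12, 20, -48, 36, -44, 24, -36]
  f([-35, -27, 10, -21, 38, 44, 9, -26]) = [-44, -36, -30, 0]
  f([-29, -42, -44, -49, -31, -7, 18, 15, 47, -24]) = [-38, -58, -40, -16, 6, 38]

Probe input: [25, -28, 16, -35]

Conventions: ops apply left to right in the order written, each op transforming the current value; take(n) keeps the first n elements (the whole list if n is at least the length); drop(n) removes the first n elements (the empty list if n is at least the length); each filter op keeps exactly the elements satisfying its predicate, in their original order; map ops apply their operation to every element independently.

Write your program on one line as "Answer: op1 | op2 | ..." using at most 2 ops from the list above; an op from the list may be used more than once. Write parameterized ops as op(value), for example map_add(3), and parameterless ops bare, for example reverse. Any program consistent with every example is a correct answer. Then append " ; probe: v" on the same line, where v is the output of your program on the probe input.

map_add(-9) | filter_even ; probe: [16, -44]

Check, running the answer program on each example:
  [38, 37, 6, -10, 27, -33, 16, 12, 29, 30] -> [29, 28, -3, -19, 18, -42, 7, 3, 20, 21] -> [28, 18, -42, 20]
  [30, 23, 32, -50] -> [21, 14, 23, -59] -> [14]
  [-15, 45, 35, -15] -> [-24, 36, 26, -24] -> [-24, 36, 26, -24]
  [21, 29, -39, 45, -35, 33, 24, -27, 42] -> [12, 20, -48, 36, -44, 24, 15, -36, 33] -> [12, 20, -48, 36, -44, 24, -36]
  [-35, -27, 10, -21, 38, 44, 9, -26] -> [-44, -36, 1, -30, 29, 35, 0, -35] -> [-44, -36, -30, 0]
  [-29, -42, -44, -49, -31, -7, 18, 15, 47, -24] -> [-38, -51, -53, -58, -40, -16, 9, 6, 38, -33] -> [-38, -58, -40, -16, 6, 38]
  probe: [25, -28, 16, -35] -> [16, -37, 7, -44] -> [16, -44]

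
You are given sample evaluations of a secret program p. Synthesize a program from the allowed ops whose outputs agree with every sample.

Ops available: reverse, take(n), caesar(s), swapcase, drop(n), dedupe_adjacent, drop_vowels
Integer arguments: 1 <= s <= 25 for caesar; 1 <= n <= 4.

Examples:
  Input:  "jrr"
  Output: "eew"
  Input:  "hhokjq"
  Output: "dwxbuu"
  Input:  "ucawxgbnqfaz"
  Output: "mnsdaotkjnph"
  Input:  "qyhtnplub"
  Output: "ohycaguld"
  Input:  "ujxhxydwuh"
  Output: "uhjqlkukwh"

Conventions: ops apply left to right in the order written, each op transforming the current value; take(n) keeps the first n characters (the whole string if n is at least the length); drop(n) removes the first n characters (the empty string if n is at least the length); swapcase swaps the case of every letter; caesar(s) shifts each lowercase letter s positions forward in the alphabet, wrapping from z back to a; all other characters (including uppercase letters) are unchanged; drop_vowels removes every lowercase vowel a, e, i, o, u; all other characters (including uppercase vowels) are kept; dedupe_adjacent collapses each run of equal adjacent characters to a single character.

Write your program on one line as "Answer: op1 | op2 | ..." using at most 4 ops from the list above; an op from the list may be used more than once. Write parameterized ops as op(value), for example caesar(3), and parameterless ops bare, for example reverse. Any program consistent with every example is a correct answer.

caesar(15) | caesar(15) | caesar(9) | reverse

Check, running the answer program on each example:
  "jrr" -> "ygg" -> "nvv" -> "wee" -> "eew"
  "hhokjq" -> "wwdzyf" -> "llsonu" -> "uubxwd" -> "dwxbuu"
  "ucawxgbnqfaz" -> "jrplmvqcfupo" -> "ygeabkfrujed" -> "hpnjktoadsnm" -> "mnsdaotkjnph"
  "qyhtnplub" -> "fnwiceajq" -> "uclxrtpyf" -> "dlugacyho" -> "ohycaguld"
  "ujxhxydwuh" -> "jymwmnsljw" -> "ynblbchayl" -> "hwkuklqjhu" -> "uhjqlkukwh"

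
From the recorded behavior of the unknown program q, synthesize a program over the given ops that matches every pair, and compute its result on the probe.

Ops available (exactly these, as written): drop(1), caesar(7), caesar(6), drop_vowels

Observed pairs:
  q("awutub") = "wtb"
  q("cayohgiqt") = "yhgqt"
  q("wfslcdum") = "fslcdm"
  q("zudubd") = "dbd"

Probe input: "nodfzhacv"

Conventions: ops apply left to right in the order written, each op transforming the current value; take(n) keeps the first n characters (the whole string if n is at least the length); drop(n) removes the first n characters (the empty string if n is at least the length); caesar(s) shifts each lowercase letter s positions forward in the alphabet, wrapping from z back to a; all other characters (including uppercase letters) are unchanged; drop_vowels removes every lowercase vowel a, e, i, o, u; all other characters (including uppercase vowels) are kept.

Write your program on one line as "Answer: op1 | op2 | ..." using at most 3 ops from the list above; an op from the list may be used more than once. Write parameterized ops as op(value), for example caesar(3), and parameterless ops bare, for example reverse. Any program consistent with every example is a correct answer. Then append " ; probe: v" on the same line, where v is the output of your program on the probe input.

drop(1) | drop_vowels ; probe: "dfzhcv"

Check, running the answer program on each example:
  "awutub" -> "wutub" -> "wtb"
  "cayohgiqt" -> "ayohgiqt" -> "yhgqt"
  "wfslcdum" -> "fslcdum" -> "fslcdm"
  "zudubd" -> "udubd" -> "dbd"
  probe: "nodfzhacv" -> "odfzhacv" -> "dfzhcv"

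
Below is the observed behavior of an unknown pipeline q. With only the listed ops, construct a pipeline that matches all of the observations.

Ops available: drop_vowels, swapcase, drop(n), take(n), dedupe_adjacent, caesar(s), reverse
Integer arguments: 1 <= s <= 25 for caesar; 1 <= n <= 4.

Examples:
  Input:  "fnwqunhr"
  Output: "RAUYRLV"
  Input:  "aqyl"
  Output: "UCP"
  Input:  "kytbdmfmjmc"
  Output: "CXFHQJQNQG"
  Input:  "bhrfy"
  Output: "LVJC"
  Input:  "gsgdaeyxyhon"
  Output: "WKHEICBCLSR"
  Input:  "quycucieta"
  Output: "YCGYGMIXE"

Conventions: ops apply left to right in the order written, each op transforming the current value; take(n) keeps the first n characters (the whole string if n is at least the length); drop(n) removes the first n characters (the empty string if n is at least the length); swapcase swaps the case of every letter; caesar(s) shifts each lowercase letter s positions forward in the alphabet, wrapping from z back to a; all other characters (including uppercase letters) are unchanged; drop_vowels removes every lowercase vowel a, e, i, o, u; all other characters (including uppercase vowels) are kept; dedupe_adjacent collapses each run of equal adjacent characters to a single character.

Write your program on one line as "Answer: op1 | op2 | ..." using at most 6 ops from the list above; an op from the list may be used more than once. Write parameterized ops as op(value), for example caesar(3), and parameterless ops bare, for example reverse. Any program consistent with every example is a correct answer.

reverse | caesar(4) | swapcase | reverse | drop(1)

Check, running the answer program on each example:
  "fnwqunhr" -> "rhnuqwnf" -> "vlryuarj" -> "VLRYUARJ" -> "JRAUYRLV" -> "RAUYRLV"
  "aqyl" -> "lyqa" -> "pcue" -> "PCUE" -> "EUCP" -> "UCP"
  "kytbdmfmjmc" -> "cmjmfmdbtyk" -> "gqnqjqhfxco" -> "GQNQJQHFXCO" -> "OCXFHQJQNQG" -> "CXFHQJQNQG"
  "bhrfy" -> "yfrhb" -> "cjvlf" -> "CJVLF" -> "FLVJC" -> "LVJC"
  "gsgdaeyxyhon" -> "nohyxyeadgsg" -> "rslcbciehkwk" -> "RSLCBCIEHKWK" -> "KWKHEICBCLSR" -> "WKHEICBCLSR"
  "quycucieta" -> "ateicucyuq" -> "eximgygcyu" -> "EXIMGYGCYU" -> "UYCGYGMIXE" -> "YCGYGMIXE"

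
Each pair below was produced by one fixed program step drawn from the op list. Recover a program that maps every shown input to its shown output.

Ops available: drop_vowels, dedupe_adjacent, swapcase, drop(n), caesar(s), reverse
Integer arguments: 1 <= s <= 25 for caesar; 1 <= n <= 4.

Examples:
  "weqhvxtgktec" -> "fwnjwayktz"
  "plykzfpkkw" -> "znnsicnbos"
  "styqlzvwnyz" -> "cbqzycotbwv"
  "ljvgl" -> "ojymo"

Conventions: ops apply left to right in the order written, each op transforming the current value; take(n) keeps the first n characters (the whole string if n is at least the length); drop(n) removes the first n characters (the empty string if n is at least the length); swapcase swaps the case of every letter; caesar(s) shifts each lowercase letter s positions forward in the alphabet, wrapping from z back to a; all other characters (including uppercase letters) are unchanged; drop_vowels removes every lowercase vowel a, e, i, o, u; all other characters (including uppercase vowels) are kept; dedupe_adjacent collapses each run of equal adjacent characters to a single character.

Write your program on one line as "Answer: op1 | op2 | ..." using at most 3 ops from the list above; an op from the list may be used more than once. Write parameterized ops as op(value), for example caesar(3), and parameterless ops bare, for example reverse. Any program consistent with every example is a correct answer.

drop_vowels | reverse | caesar(3)

Check, running the answer program on each example:
  "weqhvxtgktec" -> "wqhvxtgktc" -> "ctkgtxvhqw" -> "fwnjwayktz"
  "plykzfpkkw" -> "plykzfpkkw" -> "wkkpfzkylp" -> "znnsicnbos"
  "styqlzvwnyz" -> "styqlzvwnyz" -> "zynwvzlqyts" -> "cbqzycotbwv"
  "ljvgl" -> "ljvgl" -> "lgvjl" -> "ojymo"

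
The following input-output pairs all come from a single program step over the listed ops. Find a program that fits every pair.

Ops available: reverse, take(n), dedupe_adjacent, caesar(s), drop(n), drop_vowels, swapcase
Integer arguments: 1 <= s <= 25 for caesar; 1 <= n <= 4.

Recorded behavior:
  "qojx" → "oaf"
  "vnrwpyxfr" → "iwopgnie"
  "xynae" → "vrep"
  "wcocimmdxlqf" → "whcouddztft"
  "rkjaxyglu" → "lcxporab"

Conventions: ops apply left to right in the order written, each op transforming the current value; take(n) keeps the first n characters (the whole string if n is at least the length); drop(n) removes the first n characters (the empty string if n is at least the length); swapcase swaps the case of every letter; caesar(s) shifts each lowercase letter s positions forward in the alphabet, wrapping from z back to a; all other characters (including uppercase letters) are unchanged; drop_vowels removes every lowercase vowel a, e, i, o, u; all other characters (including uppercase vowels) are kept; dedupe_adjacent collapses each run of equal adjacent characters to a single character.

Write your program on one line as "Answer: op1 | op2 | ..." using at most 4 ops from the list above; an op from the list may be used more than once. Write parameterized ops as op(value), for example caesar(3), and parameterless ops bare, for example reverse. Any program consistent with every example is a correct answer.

drop(1) | caesar(11) | reverse | caesar(6)

Check, running the answer program on each example:
  "qojx" -> "ojx" -> "zui" -> "iuz" -> "oaf"
  "vnrwpyxfr" -> "nrwpyxfr" -> "ychajiqc" -> "cqijahcy" -> "iwopgnie"
  "xynae" -> "ynae" -> "jylp" -> "plyj" -> "vrep"
  "wcocimmdxlqf" -> "cocimmdxlqf" -> "nzntxxoiwbq" -> "qbwioxxtnzn" -> "whcouddztft"
  "rkjaxyglu" -> "kjaxyglu" -> "vulijrwf" -> "fwrjiluv" -> "lcxporab"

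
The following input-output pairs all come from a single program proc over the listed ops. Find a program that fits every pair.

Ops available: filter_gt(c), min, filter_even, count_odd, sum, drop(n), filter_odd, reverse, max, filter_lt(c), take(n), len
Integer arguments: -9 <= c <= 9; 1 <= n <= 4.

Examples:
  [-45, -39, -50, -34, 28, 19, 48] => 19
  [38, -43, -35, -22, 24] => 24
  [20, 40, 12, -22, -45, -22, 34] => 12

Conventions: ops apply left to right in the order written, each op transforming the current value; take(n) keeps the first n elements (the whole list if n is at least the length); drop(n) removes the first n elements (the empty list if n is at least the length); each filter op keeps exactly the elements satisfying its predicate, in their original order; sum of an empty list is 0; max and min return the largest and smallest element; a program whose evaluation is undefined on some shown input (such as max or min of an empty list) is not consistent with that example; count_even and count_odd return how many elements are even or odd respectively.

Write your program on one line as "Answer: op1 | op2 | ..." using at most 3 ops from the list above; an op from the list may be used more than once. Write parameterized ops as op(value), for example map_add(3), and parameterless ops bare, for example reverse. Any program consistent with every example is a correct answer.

filter_gt(-5) | min

Check, running the answer program on each example:
  [-45, -39, -50, -34, 28, 19, 48] -> [28, 19, 48] -> 19
  [38, -43, -35, -22, 24] -> [38, 24] -> 24
  [20, 40, 12, -22, -45, -22, 34] -> [20, 40, 12, 34] -> 12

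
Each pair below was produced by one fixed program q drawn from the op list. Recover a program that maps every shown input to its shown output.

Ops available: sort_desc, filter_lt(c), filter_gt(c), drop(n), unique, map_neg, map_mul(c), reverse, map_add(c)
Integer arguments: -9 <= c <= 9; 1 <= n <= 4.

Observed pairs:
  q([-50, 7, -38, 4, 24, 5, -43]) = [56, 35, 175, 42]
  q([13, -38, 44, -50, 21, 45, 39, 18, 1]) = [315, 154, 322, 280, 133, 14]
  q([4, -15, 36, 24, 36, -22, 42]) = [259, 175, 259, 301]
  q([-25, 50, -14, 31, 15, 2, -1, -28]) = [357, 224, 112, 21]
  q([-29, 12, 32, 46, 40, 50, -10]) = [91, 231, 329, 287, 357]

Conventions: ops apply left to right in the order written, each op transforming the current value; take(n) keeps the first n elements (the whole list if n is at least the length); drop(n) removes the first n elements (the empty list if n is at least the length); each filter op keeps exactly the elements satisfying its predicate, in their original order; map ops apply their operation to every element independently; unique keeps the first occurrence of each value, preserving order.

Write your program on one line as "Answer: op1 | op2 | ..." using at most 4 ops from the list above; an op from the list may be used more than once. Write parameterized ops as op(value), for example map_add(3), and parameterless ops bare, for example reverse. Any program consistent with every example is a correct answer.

map_mul(7) | drop(1) | filter_gt(-2) | map_add(7)

Check, running the answer program on each example:
  [-50, 7, -38, 4, 24, 5, -43] -> [-350, 49, -266, 28, 168, 35, -301] -> [49, -266, 28, 168, 35, -301] -> [49, 28, 168, 35] -> [56, 35, 175, 42]
  [13, -38, 44, -50, 21, 45, 39, 18, 1] -> [91, -266, 308, -350, 147, 315, 273, 126, 7] -> [-266, 308, -350, 147, 315, 273, 126, 7] -> [308, 147, 315, 273, 126, 7] -> [315, 154, 322, 280, 133, 14]
  [4, -15, 36, 24, 36, -22, 42] -> [28, -105, 252, 168, 252, -154, 294] -> [-105, 252, 168, 252, -154, 294] -> [252, 168, 252, 294] -> [259, 175, 259, 301]
  [-25, 50, -14, 31, 15, 2, -1, -28] -> [-175, 350, -98, 217, 105, 14, -7, -196] -> [350, -98, 217, 105, 14, -7, -196] -> [350, 217, 105, 14] -> [357, 224, 112, 21]
  [-29, 12, 32, 46, 40, 50, -10] -> [-203, 84, 224, 322, 280, 350, -70] -> [84, 224, 322, 280, 350, -70] -> [84, 224, 322, 280, 350] -> [91, 231, 329, 287, 357]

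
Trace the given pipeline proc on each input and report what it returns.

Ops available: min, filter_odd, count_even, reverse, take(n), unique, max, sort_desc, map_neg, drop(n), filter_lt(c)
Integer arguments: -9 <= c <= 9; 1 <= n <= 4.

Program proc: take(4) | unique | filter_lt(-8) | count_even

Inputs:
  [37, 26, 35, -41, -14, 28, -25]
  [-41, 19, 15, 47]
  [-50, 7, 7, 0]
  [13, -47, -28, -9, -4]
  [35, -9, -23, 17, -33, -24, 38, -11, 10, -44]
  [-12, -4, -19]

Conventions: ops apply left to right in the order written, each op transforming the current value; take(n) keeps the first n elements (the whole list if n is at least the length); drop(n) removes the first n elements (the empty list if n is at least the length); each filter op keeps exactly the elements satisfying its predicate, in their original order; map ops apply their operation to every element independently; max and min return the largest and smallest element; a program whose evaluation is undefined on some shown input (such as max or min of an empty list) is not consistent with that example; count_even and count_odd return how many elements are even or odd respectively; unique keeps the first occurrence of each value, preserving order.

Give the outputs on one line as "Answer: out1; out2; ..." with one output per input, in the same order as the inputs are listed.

0; 0; 1; 1; 0; 1

Execution, op by op:
  [37, 26, 35, -41, -14, 28, -25] -> [37, 26, 35, -41] -> [37, 26, 35, -41] -> [-41] -> 0
  [-41, 19, 15, 47] -> [-41, 19, 15, 47] -> [-41, 19, 15, 47] -> [-41] -> 0
  [-50, 7, 7, 0] -> [-50, 7, 7, 0] -> [-50, 7, 0] -> [-50] -> 1
  [13, -47, -28, -9, -4] -> [13, -47, -28, -9] -> [13, -47, -28, -9] -> [-47, -28, -9] -> 1
  [35, -9, -23, 17, -33, -24, 38, -11, 10, -44] -> [35, -9, -23, 17] -> [35, -9, -23, 17] -> [-9, -23] -> 0
  [-12, -4, -19] -> [-12, -4, -19] -> [-12, -4, -19] -> [-12, -19] -> 1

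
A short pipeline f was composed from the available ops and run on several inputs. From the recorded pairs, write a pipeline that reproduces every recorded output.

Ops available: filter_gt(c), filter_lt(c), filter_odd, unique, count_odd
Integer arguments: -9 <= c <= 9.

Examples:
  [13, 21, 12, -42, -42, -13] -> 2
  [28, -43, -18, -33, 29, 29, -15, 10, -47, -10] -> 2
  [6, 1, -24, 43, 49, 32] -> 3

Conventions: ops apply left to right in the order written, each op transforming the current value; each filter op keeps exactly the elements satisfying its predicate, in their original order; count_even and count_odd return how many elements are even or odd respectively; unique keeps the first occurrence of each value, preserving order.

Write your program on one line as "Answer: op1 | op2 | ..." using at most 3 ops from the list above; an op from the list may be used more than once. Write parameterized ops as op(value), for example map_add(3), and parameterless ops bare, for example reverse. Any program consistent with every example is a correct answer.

filter_gt(-4) | count_odd

Check, running the answer program on each example:
  [13, 21, 12, -42, -42, -13] -> [13, 21, 12] -> 2
  [28, -43, -18, -33, 29, 29, -15, 10, -47, -10] -> [28, 29, 29, 10] -> 2
  [6, 1, -24, 43, 49, 32] -> [6, 1, 43, 49, 32] -> 3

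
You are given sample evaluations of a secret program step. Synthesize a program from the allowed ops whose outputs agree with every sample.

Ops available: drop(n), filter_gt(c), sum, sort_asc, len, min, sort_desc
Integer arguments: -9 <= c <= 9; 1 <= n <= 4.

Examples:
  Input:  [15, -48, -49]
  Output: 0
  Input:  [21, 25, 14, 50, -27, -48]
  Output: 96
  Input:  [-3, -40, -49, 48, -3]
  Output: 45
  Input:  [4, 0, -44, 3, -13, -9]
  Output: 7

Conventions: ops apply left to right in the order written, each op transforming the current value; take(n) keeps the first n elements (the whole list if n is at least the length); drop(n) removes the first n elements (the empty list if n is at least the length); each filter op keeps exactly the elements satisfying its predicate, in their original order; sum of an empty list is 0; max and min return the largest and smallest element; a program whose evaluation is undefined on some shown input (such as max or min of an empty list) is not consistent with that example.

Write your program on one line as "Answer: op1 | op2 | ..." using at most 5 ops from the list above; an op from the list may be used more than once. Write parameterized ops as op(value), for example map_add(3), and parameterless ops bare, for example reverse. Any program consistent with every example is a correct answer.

sort_asc | drop(1) | drop(2) | sum

Check, running the answer program on each example:
  [15, -48, -49] -> [-49, -48, 15] -> [-48, 15] -> [] -> 0
  [21, 25, 14, 50, -27, -48] -> [-48, -27, 14, 21, 25, 50] -> [-27, 14, 21, 25, 50] -> [21, 25, 50] -> 96
  [-3, -40, -49, 48, -3] -> [-49, -40, -3, -3, 48] -> [-40, -3, -3, 48] -> [-3, 48] -> 45
  [4, 0, -44, 3, -13, -9] -> [-44, -13, -9, 0, 3, 4] -> [-13, -9, 0, 3, 4] -> [0, 3, 4] -> 7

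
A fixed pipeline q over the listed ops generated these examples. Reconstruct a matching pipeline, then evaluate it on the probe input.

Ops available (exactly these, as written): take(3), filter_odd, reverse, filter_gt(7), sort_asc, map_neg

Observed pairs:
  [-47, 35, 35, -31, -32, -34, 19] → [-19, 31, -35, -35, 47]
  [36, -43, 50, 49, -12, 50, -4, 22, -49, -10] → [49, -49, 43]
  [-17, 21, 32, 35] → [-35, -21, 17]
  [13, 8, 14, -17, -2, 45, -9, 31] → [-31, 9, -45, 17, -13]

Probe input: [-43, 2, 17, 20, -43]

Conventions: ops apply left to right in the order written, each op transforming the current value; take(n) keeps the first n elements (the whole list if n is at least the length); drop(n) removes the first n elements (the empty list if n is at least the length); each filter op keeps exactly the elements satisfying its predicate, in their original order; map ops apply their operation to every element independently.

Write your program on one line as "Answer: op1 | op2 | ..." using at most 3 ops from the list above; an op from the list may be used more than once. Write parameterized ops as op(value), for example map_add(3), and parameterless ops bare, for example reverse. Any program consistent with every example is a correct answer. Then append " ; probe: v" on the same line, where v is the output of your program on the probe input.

filter_odd | map_neg | reverse ; probe: [43, -17, 43]

Check, running the answer program on each example:
  [-47, 35, 35, -31, -32, -34, 19] -> [-47, 35, 35, -31, 19] -> [47, -35, -35, 31, -19] -> [-19, 31, -35, -35, 47]
  [36, -43, 50, 49, -12, 50, -4, 22, -49, -10] -> [-43, 49, -49] -> [43, -49, 49] -> [49, -49, 43]
  [-17, 21, 32, 35] -> [-17, 21, 35] -> [17, -21, -35] -> [-35, -21, 17]
  [13, 8, 14, -17, -2, 45, -9, 31] -> [13, -17, 45, -9, 31] -> [-13, 17, -45, 9, -31] -> [-31, 9, -45, 17, -13]
  probe: [-43, 2, 17, 20, -43] -> [-43, 17, -43] -> [43, -17, 43] -> [43, -17, 43]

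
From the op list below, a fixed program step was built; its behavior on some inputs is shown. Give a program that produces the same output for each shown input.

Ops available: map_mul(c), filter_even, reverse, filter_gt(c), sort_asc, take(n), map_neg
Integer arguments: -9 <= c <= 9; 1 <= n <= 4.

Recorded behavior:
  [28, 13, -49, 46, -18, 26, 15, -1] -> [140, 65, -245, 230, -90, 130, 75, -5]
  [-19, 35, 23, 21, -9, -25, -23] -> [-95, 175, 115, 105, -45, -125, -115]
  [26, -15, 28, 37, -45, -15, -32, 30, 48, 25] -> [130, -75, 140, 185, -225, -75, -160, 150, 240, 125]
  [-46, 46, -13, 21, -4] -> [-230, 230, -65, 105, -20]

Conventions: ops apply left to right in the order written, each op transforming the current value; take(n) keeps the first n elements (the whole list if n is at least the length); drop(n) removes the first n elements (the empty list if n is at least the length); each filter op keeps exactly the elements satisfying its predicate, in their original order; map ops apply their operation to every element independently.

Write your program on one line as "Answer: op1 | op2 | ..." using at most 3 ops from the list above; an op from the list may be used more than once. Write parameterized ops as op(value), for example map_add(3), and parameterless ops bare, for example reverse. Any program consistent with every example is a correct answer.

reverse | map_mul(5) | reverse

Check, running the answer program on each example:
  [28, 13, -49, 46, -18, 26, 15, -1] -> [-1, 15, 26, -18, 46, -49, 13, 28] -> [-5, 75, 130, -90, 230, -245, 65, 140] -> [140, 65, -245, 230, -90, 130, 75, -5]
  [-19, 35, 23, 21, -9, -25, -23] -> [-23, -25, -9, 21, 23, 35, -19] -> [-115, -125, -45, 105, 115, 175, -95] -> [-95, 175, 115, 105, -45, -125, -115]
  [26, -15, 28, 37, -45, -15, -32, 30, 48, 25] -> [25, 48, 30, -32, -15, -45, 37, 28, -15, 26] -> [125, 240, 150, -160, -75, -225, 185, 140, -75, 130] -> [130, -75, 140, 185, -225, -75, -160, 150, 240, 125]
  [-46, 46, -13, 21, -4] -> [-4, 21, -13, 46, -46] -> [-20, 105, -65, 230, -230] -> [-230, 230, -65, 105, -20]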